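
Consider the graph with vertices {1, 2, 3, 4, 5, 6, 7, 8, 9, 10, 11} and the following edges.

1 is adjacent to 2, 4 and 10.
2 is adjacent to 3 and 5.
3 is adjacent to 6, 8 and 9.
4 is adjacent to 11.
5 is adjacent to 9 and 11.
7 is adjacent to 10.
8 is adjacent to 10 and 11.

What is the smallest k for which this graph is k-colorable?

3

The cycle 8-11-4-1-10-8 has odd length 5, so it cannot be 2-colored; at least 3 colors are needed.
A valid assignment using 3 colors: 1=a, 2=b, 3=a, 4=c, 5=a, 6=b, 7=a, 8=c, 9=b, 10=b, 11=b. Every edge joins two different colors.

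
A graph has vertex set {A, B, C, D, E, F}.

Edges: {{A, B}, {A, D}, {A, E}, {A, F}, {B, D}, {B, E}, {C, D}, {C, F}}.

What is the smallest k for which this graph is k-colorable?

A, B, E are pairwise adjacent, so at least 3 colors are needed.
3 colors suffice: color 1 → {A, C}; color 2 → {D, E, F}; color 3 → {B}. Every edge joins two different colors.

3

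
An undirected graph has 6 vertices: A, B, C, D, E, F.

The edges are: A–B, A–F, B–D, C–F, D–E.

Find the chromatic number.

A and F are adjacent, so at least 2 colors are needed.
One proper 2-coloring: A=1, B=2, C=1, D=1, E=2, F=2. Every edge joins two different colors.

2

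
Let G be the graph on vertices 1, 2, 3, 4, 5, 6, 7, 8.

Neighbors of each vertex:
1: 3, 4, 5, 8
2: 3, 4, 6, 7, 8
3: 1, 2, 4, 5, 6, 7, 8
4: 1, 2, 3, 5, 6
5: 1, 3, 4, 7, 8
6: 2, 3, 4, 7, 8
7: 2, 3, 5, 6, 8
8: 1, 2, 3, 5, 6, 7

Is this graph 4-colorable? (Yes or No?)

2, 3, 6, 7, 8 form a clique, so at least 5 colors are needed.
So 4 colors are not enough.

No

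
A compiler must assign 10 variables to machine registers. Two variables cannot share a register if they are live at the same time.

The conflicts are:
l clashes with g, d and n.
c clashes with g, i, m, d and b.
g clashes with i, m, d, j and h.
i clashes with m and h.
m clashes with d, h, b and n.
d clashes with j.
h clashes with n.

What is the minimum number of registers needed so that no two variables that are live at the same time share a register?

g, i, m, h all conflict with each other, so at least 4 registers are needed.
4 registers suffice: register 1 → {l, m, j}; register 2 → {g, b, n}; register 3 → {i, d}; register 4 → {c, h}. Each listed conflict is separated.

4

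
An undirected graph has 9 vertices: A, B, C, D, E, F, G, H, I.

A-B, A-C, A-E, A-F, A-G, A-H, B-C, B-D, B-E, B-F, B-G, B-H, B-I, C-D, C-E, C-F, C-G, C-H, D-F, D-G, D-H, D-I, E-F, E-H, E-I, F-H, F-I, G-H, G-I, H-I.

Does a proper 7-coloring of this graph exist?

Yes

The chromatic number is 6. A, B, C, E, F, H are pairwise adjacent (a clique of size 6), so at least 6 colors are needed.
6 colors suffice: color 1 → {B}; color 2 → {H}; color 3 → {F, G}; color 4 → {C, I}; color 5 → {A, D}; color 6 → {E}.
Since 7 ≥ 6, a proper 7-coloring certainly exists.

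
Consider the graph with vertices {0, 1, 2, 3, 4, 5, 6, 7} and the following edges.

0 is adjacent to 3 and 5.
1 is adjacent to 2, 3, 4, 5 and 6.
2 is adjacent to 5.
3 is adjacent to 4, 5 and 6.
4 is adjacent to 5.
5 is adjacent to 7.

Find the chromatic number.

4

1, 3, 4, 5 form a clique, so at least 4 colors are needed.
4 colors suffice: 0=c, 1=c, 2=b, 3=b, 4=d, 5=a, 6=a, 7=b. No two adjacent vertices share a color.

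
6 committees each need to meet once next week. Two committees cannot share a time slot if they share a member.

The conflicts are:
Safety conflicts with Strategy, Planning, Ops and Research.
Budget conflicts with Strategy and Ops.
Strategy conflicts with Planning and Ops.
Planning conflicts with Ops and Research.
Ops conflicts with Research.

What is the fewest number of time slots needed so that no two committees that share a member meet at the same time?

4

Safety, Strategy, Planning, Ops all conflict with each other, so at least 4 time slots are needed.
4 time slots suffice: time slot 1 → {Ops}; time slot 2 → {Safety, Budget}; time slot 3 → {Planning}; time slot 4 → {Strategy, Research}. Each listed conflict is separated.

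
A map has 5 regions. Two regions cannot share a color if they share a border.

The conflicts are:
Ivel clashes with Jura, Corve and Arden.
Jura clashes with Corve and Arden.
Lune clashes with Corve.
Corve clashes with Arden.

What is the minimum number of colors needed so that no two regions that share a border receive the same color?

Ivel, Jura, Corve, Arden pairwise conflict, so at least 4 colors are needed.
One proper 4-coloring: Ivel=2, Jura=3, Lune=2, Corve=1, Arden=4. Every pair that conflicts lands in different colors.

4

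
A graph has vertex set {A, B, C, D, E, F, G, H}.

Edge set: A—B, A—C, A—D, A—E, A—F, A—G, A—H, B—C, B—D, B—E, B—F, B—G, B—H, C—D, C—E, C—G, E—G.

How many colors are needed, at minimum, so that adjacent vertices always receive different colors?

5

A, B, C, E, G form a clique, so at least 5 colors are needed.
5 colors suffice: A=1, B=2, C=3, D=4, E=4, F=3, G=5, H=3. Every edge joins two different colors.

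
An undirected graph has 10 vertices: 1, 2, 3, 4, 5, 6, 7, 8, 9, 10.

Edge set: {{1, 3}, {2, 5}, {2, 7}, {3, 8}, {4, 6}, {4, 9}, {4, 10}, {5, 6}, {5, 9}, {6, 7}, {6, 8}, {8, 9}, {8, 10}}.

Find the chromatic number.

2

6 and 7 are adjacent, so at least 2 colors are needed.
One proper 2-coloring: 1=blue, 2=red, 3=red, 4=blue, 5=blue, 6=red, 7=blue, 8=blue, 9=red, 10=red. Each edge has distinct colors on its endpoints.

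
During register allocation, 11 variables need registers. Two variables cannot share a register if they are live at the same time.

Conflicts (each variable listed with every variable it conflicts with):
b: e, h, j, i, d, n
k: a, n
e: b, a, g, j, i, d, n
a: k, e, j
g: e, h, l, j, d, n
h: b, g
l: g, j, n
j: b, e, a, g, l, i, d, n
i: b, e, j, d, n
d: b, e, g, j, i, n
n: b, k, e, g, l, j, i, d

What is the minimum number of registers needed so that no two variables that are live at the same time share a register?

b, e, j, i, d, n all conflict with each other, so at least 6 registers are needed.
6 registers suffice: register 1 → {k, h, j}; register 2 → {a, n}; register 3 → {e, l}; register 4 → {d}; register 5 → {b, g}; register 6 → {i}. No two conflicting variables share a register.

6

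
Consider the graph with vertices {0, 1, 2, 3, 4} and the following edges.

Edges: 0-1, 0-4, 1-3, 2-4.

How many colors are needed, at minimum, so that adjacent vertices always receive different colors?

2 and 4 are adjacent, so at least 2 colors are needed.
2 colors suffice: color red → {0, 2, 3}; color blue → {1, 4}. Every edge joins two different colors.

2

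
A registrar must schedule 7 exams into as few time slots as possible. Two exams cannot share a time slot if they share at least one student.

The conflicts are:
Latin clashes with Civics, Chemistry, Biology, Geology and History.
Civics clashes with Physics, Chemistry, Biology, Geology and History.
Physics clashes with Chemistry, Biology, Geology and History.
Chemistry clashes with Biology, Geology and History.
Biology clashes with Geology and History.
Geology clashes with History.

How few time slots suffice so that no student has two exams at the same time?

Civics, Physics, Chemistry, Biology, Geology, History are mutually in conflict, so at least 6 time slots are needed.
6 time slots suffice: time slot 1 → {History}; time slot 2 → {Geology}; time slot 3 → {Civics}; time slot 4 → {Biology}; time slot 5 → {Chemistry}; time slot 6 → {Latin, Physics}. Every pair that conflicts lands in different time slots.

6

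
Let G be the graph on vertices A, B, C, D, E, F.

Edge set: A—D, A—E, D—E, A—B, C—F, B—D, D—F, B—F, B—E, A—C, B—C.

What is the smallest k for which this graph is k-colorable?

4

A, B, D, E are mutually adjacent (a clique of size 4), so at least 4 colors are needed.
4 colors suffice: color 1 → {B}; color 2 → {A, F}; color 3 → {C, D}; color 4 → {E}. Each edge has distinct colors on its endpoints.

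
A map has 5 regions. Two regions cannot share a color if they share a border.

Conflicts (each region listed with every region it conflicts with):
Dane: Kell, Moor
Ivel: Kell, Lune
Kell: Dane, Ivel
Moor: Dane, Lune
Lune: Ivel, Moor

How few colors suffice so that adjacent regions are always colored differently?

The cycle Moor-Dane-Kell-Ivel-Lune-Moor has odd length 5, so it cannot be 2-colored; at least 3 colors are needed.
3 colors suffice: color 1 → {Kell, Lune}; color 2 → {Dane, Ivel}; color 3 → {Moor}. Each listed conflict is separated.

3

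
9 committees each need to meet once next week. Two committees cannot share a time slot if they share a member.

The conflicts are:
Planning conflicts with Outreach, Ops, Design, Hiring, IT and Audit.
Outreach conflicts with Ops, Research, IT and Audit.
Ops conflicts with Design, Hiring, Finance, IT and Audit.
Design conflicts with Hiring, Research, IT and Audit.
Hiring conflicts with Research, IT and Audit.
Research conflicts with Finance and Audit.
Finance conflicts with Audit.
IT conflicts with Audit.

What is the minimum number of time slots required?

Planning, Ops, Design, Hiring, IT, Audit pairwise conflict, so at least 6 time slots are needed.
6 time slots suffice: Planning=4, Outreach=3, Ops=2, Design=3, Hiring=5, Research=2, Finance=3, IT=6, Audit=1. Each listed conflict is separated.

6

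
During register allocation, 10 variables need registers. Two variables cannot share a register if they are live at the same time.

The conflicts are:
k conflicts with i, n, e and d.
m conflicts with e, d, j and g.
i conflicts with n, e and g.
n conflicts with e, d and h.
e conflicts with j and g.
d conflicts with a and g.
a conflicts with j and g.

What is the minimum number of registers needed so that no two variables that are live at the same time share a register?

k, i, n, e pairwise conflict, so at least 4 registers are needed.
4 registers suffice: k=3, m=3, i=4, n=2, e=1, d=1, a=3, j=2, h=1, g=2. No two conflicting variables share a register.

4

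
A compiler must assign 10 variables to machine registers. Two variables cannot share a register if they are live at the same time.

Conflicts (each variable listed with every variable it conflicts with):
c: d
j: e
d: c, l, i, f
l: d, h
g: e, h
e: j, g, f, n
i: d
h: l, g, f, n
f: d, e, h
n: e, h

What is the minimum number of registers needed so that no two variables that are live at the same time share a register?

2

d and i conflict, so at least 2 registers are needed.
2 registers suffice: register 1 → {d, e, h}; register 2 → {c, j, l, g, i, f, n}. No two conflicting variables share a register.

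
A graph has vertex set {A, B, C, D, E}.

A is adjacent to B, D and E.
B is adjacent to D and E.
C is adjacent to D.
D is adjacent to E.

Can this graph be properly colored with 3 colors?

A, B, D, E are mutually adjacent (a clique of size 4), so at least 4 colors are needed.
So 3 colors are not enough.

No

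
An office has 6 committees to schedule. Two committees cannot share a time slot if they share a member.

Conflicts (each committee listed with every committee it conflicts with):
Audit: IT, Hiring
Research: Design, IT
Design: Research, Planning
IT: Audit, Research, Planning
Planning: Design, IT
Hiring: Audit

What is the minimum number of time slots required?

2

Audit and Hiring conflict, so at least 2 time slots are needed.
2 time slots suffice: time slot 1 → {Design, IT, Hiring}; time slot 2 → {Audit, Research, Planning}. Every pair that conflicts lands in different time slots.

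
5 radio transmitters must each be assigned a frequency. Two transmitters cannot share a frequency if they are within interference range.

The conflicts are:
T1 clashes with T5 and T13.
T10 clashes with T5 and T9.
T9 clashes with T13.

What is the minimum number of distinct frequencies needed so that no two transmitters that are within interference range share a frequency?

3

The cycle T9-T10-T5-T1-T13-T9 has odd length 5, so it cannot be 2-colored; at least 3 frequencies are needed.
3 frequencies suffice: frequency 1 → {T5, T9}; frequency 2 → {T10, T13}; frequency 3 → {T1}. Every pair that conflicts lands in different frequencies.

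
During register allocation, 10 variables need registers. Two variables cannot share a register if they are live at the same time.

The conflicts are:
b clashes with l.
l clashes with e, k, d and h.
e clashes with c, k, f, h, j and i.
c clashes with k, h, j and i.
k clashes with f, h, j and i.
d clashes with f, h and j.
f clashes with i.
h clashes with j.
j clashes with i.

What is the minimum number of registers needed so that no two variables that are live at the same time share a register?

5

e, c, k, h, j all conflict with each other, so at least 5 registers are needed.
5 registers suffice: register 1 → {b, k, d}; register 2 → {e}; register 3 → {h, i}; register 4 → {l, f, j}; register 5 → {c}. Each listed conflict is separated.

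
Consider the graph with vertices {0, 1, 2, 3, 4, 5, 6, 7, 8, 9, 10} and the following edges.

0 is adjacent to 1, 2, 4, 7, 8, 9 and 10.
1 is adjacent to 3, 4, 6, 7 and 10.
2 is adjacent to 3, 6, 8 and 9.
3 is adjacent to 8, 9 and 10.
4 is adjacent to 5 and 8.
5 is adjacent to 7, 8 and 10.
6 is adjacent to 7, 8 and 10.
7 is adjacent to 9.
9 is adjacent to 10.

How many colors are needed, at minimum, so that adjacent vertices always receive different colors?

3

4, 5, 8 are pairwise adjacent, so at least 3 colors are needed.
One proper 3-coloring: 0=red, 1=blue, 2=green, 3=red, 4=green, 5=red, 6=red, 7=green, 8=blue, 9=blue, 10=green. No two adjacent vertices share a color.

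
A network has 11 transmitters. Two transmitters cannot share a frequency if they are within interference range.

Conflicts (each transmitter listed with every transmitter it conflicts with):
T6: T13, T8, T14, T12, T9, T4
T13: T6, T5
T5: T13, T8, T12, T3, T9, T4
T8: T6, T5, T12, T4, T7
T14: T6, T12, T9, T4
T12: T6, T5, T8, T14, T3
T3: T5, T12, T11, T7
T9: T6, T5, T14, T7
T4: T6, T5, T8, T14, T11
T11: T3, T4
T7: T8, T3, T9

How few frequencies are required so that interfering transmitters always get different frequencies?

T6, T14, T9 pairwise conflict, so at least 3 frequencies are needed.
3 frequencies suffice: T6=1, T13=2, T5=1, T8=2, T14=2, T12=3, T3=2, T9=3, T4=3, T11=1, T7=1. Every pair that conflicts lands in different frequencies.

3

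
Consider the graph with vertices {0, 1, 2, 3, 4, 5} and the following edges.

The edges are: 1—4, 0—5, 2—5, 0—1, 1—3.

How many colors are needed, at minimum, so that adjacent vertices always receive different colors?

2

1 and 4 are adjacent, so at least 2 colors are needed.
A valid assignment using 2 colors: 0=blue, 1=red, 2=blue, 3=blue, 4=blue, 5=red. Every edge joins two different colors.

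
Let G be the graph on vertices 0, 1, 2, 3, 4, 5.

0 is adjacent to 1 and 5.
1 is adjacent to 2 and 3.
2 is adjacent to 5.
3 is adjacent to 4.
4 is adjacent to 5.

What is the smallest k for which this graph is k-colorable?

3

The cycle 4-3-1-0-5-4 has odd length 5, so it cannot be 2-colored; at least 3 colors are needed.
3 colors suffice: color a → {1, 5}; color b → {0, 2, 3}; color c → {4}. Each edge has distinct colors on its endpoints.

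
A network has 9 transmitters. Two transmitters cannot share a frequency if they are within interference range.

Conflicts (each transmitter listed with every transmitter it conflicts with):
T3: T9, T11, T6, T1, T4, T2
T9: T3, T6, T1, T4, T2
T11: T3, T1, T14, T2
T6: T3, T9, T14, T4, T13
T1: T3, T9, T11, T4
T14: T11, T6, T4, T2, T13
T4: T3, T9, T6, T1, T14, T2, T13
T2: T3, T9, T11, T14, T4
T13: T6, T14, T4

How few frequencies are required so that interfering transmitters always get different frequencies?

4

T3, T9, T6, T4 pairwise conflict, so at least 4 frequencies are needed.
4 frequencies suffice: frequency 1 → {T11, T4}; frequency 2 → {T3, T14}; frequency 3 → {T9, T13}; frequency 4 → {T6, T1, T2}. No two conflicting transmitters share a frequency.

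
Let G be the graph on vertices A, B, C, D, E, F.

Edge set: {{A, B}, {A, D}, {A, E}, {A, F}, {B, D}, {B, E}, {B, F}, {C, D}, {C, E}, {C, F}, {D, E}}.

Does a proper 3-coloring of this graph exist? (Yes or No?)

A, B, D, E are pairwise adjacent (a clique of size 4), so at least 4 colors are needed.
So 3 colors are not enough.

No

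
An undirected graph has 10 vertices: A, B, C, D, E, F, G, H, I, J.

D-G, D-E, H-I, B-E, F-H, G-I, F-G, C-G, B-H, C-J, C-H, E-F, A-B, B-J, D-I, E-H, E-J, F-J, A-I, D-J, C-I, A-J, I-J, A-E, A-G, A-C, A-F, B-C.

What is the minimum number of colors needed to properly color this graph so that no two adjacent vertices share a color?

4

A, E, F, J form a clique, so at least 4 colors are needed.
4 colors suffice: A=2, B=4, C=3, D=2, E=3, F=4, G=1, H=1, I=4, J=1. Each edge has distinct colors on its endpoints.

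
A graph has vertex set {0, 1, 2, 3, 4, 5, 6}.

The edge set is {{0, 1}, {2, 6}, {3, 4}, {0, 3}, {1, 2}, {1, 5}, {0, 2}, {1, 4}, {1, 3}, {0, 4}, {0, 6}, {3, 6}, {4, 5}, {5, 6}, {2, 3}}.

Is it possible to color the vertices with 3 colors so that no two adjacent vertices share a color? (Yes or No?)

0, 1, 3, 4 are pairwise adjacent (a clique of size 4), so at least 4 colors are needed.
So 3 colors are not enough.

No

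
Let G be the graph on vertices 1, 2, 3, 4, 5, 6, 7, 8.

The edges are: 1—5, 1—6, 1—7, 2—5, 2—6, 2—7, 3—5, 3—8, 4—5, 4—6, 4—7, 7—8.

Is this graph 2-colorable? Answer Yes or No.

No

The cycle 5-1-7-8-3-5 has odd length 5, so it cannot be 2-colored; at least 3 colors are needed.
So 2 colors are not enough.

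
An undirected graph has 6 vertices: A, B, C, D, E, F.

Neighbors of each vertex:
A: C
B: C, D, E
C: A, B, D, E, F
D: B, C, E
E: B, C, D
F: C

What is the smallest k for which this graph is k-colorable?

4

B, C, D, E are mutually adjacent (a clique of size 4), so at least 4 colors are needed.
4 colors suffice: color 1 → {C}; color 2 → {A, B, F}; color 3 → {E}; color 4 → {D}. Each edge has distinct colors on its endpoints.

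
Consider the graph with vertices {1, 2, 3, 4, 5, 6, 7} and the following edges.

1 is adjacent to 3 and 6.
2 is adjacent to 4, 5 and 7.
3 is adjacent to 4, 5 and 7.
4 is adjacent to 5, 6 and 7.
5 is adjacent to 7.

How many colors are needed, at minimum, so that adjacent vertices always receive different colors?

4

2, 4, 5, 7 are pairwise adjacent (a clique of size 4), so at least 4 colors are needed.
One proper 4-coloring: 1=a, 2=d, 3=d, 4=a, 5=b, 6=b, 7=c. Each edge has distinct colors on its endpoints.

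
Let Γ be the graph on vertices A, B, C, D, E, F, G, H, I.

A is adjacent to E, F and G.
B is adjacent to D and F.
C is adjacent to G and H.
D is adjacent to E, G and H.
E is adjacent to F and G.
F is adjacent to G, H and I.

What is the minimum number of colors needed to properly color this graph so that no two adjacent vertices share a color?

4

A, E, F, G form a clique, so at least 4 colors are needed.
One proper 4-coloring: A=yellow, B=blue, C=red, D=red, E=green, F=red, G=blue, H=blue, I=blue. No two adjacent vertices share a color.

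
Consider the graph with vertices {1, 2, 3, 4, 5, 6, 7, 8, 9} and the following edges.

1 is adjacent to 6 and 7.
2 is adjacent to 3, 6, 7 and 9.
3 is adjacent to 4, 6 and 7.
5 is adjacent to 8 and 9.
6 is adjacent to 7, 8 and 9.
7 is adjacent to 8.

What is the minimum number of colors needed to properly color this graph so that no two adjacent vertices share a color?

2, 3, 6, 7 are pairwise adjacent (a clique of size 4), so at least 4 colors are needed.
4 colors suffice: color a → {4, 5, 6}; color b → {7, 9}; color c → {1, 2, 8}; color d → {3}. Each edge has distinct colors on its endpoints.

4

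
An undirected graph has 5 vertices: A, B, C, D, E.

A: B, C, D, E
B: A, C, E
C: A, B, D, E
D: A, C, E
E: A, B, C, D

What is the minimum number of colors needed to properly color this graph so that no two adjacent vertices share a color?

4

A, C, D, E are mutually adjacent (a clique of size 4), so at least 4 colors are needed.
4 colors suffice: color red → {E}; color blue → {A}; color green → {C}; color yellow → {B, D}. No two adjacent vertices share a color.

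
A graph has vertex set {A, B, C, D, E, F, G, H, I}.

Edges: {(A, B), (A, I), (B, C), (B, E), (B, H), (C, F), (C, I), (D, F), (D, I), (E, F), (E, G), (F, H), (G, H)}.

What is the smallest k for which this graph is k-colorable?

2

B and H are adjacent, so at least 2 colors are needed.
One proper 2-coloring: A=2, B=1, C=2, D=2, E=2, F=1, G=1, H=2, I=1. Each edge has distinct colors on its endpoints.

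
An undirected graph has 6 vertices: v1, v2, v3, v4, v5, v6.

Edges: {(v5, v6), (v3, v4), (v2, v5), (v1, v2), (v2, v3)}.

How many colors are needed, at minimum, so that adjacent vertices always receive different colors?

v1 and v2 are adjacent, so at least 2 colors are needed.
2 colors suffice: color 1 → {v2, v4, v6}; color 2 → {v1, v3, v5}. Every edge joins two different colors.

2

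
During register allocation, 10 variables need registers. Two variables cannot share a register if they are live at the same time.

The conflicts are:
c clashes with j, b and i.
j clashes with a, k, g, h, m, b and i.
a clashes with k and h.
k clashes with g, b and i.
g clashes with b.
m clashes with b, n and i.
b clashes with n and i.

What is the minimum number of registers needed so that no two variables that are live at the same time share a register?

j, m, b, i all conflict with each other, so at least 4 registers are needed.
4 registers suffice: register 1 → {j, n}; register 2 → {a, b}; register 3 → {g, h, i}; register 4 → {c, k, m}. No two conflicting variables share a register.

4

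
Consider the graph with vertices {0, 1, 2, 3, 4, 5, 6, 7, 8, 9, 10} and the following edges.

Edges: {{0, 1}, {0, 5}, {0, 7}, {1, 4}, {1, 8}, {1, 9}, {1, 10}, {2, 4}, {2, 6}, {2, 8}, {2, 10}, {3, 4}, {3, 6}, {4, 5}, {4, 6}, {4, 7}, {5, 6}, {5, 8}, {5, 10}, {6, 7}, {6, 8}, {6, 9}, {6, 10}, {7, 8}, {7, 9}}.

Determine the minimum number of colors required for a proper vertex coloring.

5, 6, 8 are pairwise adjacent, so at least 3 colors are needed.
3 colors suffice: color red → {1, 6}; color blue → {0, 4, 8, 9, 10}; color green → {2, 3, 5, 7}. Every edge joins two different colors.

3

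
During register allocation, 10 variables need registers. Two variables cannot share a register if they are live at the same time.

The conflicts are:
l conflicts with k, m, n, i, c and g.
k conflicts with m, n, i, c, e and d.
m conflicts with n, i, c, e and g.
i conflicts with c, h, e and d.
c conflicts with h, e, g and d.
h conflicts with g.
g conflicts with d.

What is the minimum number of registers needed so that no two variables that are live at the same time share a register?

k, m, i, c, e all conflict with each other, so at least 5 registers are needed.
A valid assignment using 5 registers: l=5, k=3, m=4, n=1, i=2, c=1, h=3, e=5, g=2, d=4. Every pair that conflicts lands in different registers.

5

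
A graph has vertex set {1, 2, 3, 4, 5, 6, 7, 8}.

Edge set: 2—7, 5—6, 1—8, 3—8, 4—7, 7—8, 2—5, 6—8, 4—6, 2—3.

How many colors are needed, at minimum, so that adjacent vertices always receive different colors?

3

The cycle 8-3-2-5-6-8 has odd length 5, so it cannot be 2-colored; at least 3 colors are needed.
One proper 3-coloring: 1=blue, 2=red, 3=blue, 4=red, 5=green, 6=blue, 7=blue, 8=red. Each edge has distinct colors on its endpoints.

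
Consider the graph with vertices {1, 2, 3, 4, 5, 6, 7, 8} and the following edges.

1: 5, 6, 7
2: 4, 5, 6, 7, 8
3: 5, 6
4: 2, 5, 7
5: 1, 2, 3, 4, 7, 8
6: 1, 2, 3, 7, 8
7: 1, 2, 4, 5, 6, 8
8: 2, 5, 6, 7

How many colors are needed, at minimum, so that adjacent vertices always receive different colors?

2, 6, 7, 8 form a clique, so at least 4 colors are needed.
4 colors suffice: color red → {3, 7}; color blue → {5, 6}; color green → {1, 2}; color yellow → {4, 8}. Each edge has distinct colors on its endpoints.

4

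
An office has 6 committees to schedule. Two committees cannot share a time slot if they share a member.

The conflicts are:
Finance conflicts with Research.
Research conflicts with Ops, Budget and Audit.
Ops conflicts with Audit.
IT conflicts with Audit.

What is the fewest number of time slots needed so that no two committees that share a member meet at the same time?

Research, Ops, Audit all conflict with each other, so at least 3 time slots are needed.
Using 3 time slots: Finance=2, Research=1, Ops=3, IT=1, Budget=2, Audit=2. No two conflicting committees share a time slot.

3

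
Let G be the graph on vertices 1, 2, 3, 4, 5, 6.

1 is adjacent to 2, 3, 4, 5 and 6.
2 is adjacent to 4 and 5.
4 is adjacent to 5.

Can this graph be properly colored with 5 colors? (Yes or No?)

The chromatic number is 4. 1, 2, 4, 5 are mutually adjacent (a clique of size 4), so at least 4 colors are needed.
4 colors suffice: color red → {1}; color blue → {3, 5, 6}; color green → {4}; color yellow → {2}.
Since 5 ≥ 4, a proper 5-coloring certainly exists.

Yes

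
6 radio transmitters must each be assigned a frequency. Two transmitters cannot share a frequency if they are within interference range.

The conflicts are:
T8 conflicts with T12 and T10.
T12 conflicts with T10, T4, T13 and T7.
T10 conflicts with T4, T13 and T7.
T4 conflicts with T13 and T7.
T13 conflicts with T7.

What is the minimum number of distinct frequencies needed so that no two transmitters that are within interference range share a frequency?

5

T12, T10, T4, T13, T7 all conflict with each other, so at least 5 frequencies are needed.
A valid assignment using 5 frequencies: T8=3, T12=2, T10=1, T4=5, T13=4, T7=3. No two conflicting transmitters share a frequency.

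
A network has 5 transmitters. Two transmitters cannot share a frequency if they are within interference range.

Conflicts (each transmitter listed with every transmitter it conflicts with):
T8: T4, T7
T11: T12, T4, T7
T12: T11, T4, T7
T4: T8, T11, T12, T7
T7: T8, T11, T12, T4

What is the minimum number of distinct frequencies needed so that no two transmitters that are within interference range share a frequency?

T11, T12, T4, T7 all conflict with each other, so at least 4 frequencies are needed.
Using 4 frequencies: T8=3, T11=3, T12=4, T4=1, T7=2. Each listed conflict is separated.

4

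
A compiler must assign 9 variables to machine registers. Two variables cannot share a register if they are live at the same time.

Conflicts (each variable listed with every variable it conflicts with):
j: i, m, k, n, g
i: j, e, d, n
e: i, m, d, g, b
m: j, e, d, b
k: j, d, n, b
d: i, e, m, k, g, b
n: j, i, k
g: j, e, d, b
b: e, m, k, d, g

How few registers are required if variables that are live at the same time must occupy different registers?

4

e, m, d, b all conflict with each other, so at least 4 registers are needed.
4 registers suffice: register 1 → {j, d}; register 2 → {e, k}; register 3 → {i, b}; register 4 → {m, n, g}. No two conflicting variables share a register.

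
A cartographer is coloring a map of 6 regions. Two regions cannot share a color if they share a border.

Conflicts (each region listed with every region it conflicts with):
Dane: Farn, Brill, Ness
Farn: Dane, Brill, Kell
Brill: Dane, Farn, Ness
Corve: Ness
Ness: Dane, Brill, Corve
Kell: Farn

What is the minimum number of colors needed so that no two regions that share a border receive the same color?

3

Dane, Brill, Ness pairwise conflict, so at least 3 colors are needed.
3 colors suffice: color 1 → {Brill, Corve, Kell}; color 2 → {Farn, Ness}; color 3 → {Dane}. Each listed conflict is separated.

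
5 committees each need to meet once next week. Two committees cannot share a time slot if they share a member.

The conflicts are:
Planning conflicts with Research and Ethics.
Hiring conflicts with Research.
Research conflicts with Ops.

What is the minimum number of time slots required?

2

Planning and Research conflict, so at least 2 time slots are needed.
Using 2 time slots: Planning=2, Hiring=2, Research=1, Ops=2, Ethics=1. Every pair that conflicts lands in different time slots.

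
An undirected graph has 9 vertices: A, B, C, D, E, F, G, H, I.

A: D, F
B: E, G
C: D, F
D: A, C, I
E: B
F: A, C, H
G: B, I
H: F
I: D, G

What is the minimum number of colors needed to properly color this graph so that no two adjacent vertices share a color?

2

A and F are adjacent, so at least 2 colors are needed.
One proper 2-coloring: A=2, B=2, C=2, D=1, E=1, F=1, G=1, H=2, I=2. No two adjacent vertices share a color.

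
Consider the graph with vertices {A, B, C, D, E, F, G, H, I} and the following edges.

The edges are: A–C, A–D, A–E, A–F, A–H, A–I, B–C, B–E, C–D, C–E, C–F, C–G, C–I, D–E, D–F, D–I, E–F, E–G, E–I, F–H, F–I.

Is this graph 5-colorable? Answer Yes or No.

A, C, D, E, F, I form a clique, so at least 6 colors are needed.
So 5 colors are not enough.

No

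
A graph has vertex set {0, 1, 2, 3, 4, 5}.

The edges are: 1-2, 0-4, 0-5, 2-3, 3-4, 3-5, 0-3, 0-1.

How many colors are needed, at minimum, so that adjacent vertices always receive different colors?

0, 3, 4 form a triangle, so at least 3 colors are needed.
3 colors suffice: color red → {0, 2}; color blue → {1, 3}; color green → {4, 5}. Every edge joins two different colors.

3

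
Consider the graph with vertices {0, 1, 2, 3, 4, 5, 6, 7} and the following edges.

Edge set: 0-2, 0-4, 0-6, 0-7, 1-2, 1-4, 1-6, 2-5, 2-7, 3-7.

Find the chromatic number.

3

0, 2, 7 form a triangle, so at least 3 colors are needed.
3 colors suffice: 0=red, 1=red, 2=blue, 3=red, 4=blue, 5=red, 6=blue, 7=green. Each edge has distinct colors on its endpoints.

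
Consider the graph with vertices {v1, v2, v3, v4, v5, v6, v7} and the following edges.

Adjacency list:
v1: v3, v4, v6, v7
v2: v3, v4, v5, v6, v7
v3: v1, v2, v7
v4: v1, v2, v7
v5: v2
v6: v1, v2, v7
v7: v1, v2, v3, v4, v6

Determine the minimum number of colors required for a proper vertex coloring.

v1, v3, v7 are pairwise adjacent, so at least 3 colors are needed.
A valid assignment using 3 colors: v1=1, v2=1, v3=3, v4=3, v5=2, v6=3, v7=2. Every edge joins two different colors.

3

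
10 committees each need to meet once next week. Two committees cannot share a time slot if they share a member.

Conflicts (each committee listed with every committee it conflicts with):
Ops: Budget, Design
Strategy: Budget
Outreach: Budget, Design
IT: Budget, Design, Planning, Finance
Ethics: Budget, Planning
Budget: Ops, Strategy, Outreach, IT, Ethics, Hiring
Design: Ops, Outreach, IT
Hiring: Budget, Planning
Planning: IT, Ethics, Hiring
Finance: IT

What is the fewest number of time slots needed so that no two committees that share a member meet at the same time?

Ops and Design conflict, so at least 2 time slots are needed.
2 time slots suffice: time slot 1 → {Budget, Design, Planning, Finance}; time slot 2 → {Ops, Strategy, Outreach, IT, Ethics, Hiring}. No two conflicting committees share a time slot.

2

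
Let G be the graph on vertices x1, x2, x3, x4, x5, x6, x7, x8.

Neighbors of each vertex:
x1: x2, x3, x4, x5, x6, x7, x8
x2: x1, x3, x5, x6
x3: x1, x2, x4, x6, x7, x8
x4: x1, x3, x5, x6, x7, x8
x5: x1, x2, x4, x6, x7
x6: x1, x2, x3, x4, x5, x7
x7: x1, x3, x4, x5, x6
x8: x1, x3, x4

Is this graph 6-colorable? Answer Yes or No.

Yes

The chromatic number is 5. x1, x3, x4, x6, x7 are mutually adjacent (a clique of size 5), so at least 5 colors are needed.
5 colors suffice: color 1 → {x1}; color 2 → {x6, x8}; color 3 → {x3, x5}; color 4 → {x2, x4}; color 5 → {x7}.
Since 6 ≥ 5, a proper 6-coloring certainly exists.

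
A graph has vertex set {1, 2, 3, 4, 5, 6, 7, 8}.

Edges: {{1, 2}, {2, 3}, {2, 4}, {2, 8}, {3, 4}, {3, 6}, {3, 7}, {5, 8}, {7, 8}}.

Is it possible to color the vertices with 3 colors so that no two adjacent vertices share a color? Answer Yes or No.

Yes

The chromatic number is 3. 2, 3, 4 form a triangle, so at least 3 colors are needed.
A valid assignment using 3 colors: 1=b, 2=a, 3=b, 4=c, 5=a, 6=a, 7=a, 8=b.
That is already a proper 3-coloring.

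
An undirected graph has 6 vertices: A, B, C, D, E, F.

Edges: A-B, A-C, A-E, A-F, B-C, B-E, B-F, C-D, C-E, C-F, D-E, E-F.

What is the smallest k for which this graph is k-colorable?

A, B, C, E, F are mutually adjacent (a clique of size 5), so at least 5 colors are needed.
5 colors suffice: color 1 → {C}; color 2 → {E}; color 3 → {B, D}; color 4 → {F}; color 5 → {A}. Each edge has distinct colors on its endpoints.

5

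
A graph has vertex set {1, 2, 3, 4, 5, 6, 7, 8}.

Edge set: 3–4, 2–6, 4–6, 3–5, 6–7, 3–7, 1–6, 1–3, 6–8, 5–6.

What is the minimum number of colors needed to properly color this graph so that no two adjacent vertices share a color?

2 and 6 are adjacent, so at least 2 colors are needed.
A valid assignment using 2 colors: 1=b, 2=b, 3=a, 4=b, 5=b, 6=a, 7=b, 8=b. No two adjacent vertices share a color.

2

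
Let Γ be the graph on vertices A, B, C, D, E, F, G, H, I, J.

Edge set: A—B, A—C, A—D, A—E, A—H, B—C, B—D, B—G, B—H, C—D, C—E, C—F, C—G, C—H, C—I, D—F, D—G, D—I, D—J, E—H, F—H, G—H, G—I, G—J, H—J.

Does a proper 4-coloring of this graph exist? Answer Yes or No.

Yes

The chromatic number is 4. A, B, C, D are mutually adjacent (a clique of size 4), so at least 4 colors are needed.
One proper 4-coloring: A=3, B=4, C=1, D=2, E=4, F=3, G=3, H=2, I=4, J=1.
That is already a proper 4-coloring.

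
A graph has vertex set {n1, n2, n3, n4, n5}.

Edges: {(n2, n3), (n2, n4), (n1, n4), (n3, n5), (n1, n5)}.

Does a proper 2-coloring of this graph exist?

The cycle n3-n2-n4-n1-n5-n3 has odd length 5, so it cannot be 2-colored; at least 3 colors are needed.
So 2 colors are not enough.

No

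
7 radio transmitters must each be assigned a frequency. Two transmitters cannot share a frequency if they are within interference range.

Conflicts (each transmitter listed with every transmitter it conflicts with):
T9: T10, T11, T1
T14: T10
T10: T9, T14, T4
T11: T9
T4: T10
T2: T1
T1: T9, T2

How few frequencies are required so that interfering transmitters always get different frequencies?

2

T9 and T11 conflict, so at least 2 frequencies are needed.
A valid assignment using 2 frequencies: T9=2, T14=2, T10=1, T11=1, T4=2, T2=2, T1=1. No two conflicting transmitters share a frequency.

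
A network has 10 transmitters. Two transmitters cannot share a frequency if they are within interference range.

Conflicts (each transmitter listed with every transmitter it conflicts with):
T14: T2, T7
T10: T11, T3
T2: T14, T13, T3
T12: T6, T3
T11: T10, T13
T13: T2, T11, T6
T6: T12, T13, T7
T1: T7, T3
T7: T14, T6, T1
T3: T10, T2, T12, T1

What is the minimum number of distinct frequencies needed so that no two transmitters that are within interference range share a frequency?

The cycle T2-T13-T11-T10-T3-T2 has odd length 5, so it cannot be 2-colored; at least 3 frequencies are needed.
3 frequencies suffice: frequency 1 → {T13, T7, T3}; frequency 2 → {T2, T11, T6, T1}; frequency 3 → {T14, T10, T12}. Each listed conflict is separated.

3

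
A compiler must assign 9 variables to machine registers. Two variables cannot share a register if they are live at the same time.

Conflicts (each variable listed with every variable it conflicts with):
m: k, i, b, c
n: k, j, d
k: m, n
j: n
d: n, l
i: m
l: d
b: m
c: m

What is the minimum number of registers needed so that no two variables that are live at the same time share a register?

2

d and l conflict, so at least 2 registers are needed.
2 registers suffice: register 1 → {m, n, l}; register 2 → {k, j, d, i, b, c}. No two conflicting variables share a register.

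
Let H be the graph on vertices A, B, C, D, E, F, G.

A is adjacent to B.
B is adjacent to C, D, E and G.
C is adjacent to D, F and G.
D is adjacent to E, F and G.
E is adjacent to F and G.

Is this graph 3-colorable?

B, C, D, G are pairwise adjacent (a clique of size 4), so at least 4 colors are needed.
So 3 colors are not enough.

No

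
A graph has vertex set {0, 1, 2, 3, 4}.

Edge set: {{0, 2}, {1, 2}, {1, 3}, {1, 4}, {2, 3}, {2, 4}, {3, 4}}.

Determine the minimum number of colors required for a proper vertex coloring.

1, 2, 3, 4 are pairwise adjacent (a clique of size 4), so at least 4 colors are needed.
4 colors suffice: color a → {2}; color b → {0, 3}; color c → {4}; color d → {1}. No two adjacent vertices share a color.

4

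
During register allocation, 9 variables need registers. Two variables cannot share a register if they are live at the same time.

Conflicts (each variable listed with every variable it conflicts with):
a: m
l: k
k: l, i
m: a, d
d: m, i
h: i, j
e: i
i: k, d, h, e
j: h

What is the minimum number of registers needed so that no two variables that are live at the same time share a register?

k and i conflict, so at least 2 registers are needed.
2 registers suffice: register 1 → {l, m, i, j}; register 2 → {a, k, d, h, e}. Every pair that conflicts lands in different registers.

2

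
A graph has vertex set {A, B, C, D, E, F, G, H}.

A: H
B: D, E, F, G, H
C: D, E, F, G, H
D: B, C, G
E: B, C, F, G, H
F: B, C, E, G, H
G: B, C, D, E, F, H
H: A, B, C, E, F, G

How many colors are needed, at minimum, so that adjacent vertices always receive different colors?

B, E, F, G, H form a clique, so at least 5 colors are needed.
5 colors suffice: color 1 → {A, G}; color 2 → {D, H}; color 3 → {B, C}; color 4 → {E}; color 5 → {F}. Each edge has distinct colors on its endpoints.

5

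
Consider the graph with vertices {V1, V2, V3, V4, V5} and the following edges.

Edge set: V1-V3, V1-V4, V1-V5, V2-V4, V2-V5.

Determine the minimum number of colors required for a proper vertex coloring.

2

V1 and V3 are adjacent, so at least 2 colors are needed.
A valid assignment using 2 colors: V1=R, V2=R, V3=B, V4=B, V5=B. Every edge joins two different colors.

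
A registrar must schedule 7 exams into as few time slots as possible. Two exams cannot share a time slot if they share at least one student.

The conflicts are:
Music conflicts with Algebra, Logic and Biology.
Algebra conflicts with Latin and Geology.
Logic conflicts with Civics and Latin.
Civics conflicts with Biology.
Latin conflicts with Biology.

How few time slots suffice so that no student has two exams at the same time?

2

Latin and Biology conflict, so at least 2 time slots are needed.
2 time slots suffice: time slot 1 → {Algebra, Logic, Biology}; time slot 2 → {Music, Civics, Latin, Geology}. Each listed conflict is separated.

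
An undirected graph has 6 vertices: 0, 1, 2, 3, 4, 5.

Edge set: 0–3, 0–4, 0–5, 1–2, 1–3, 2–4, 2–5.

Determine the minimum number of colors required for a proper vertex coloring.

3

The cycle 0-5-2-1-3-0 has odd length 5, so it cannot be 2-colored; at least 3 colors are needed.
3 colors suffice: 0=red, 1=green, 2=red, 3=blue, 4=blue, 5=blue. Every edge joins two different colors.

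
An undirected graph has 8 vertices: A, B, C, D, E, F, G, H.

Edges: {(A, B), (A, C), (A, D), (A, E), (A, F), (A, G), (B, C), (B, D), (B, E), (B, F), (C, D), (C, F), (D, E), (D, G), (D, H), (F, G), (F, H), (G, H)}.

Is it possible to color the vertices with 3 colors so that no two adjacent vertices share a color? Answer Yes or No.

A, B, D, E are pairwise adjacent (a clique of size 4), so at least 4 colors are needed.
So 3 colors are not enough.

No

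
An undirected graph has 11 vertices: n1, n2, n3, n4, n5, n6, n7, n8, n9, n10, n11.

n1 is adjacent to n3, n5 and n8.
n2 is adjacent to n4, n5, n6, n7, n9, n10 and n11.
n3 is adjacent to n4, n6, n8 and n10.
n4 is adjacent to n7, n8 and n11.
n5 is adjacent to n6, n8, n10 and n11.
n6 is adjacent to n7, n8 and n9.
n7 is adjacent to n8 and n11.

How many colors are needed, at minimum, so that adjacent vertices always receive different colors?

4

n2, n4, n7, n11 form a clique, so at least 4 colors are needed.
4 colors suffice: color 1 → {n2, n8}; color 2 → {n1, n4, n6, n10}; color 3 → {n3, n5, n7, n9}; color 4 → {n11}. Every edge joins two different colors.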